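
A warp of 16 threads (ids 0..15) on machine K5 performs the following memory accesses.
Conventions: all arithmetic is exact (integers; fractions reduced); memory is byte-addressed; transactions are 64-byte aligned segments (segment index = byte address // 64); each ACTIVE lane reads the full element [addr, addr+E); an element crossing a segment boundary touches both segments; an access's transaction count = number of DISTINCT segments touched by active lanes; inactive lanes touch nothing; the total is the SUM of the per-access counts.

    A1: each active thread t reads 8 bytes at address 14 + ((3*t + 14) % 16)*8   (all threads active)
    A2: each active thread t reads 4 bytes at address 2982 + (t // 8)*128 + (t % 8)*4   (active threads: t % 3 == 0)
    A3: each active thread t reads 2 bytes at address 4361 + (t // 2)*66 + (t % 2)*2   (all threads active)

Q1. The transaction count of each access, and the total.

A1: 3 transactions
A2: 4 transactions
A3: 8 transactions

Answer: 3,4,8; total 15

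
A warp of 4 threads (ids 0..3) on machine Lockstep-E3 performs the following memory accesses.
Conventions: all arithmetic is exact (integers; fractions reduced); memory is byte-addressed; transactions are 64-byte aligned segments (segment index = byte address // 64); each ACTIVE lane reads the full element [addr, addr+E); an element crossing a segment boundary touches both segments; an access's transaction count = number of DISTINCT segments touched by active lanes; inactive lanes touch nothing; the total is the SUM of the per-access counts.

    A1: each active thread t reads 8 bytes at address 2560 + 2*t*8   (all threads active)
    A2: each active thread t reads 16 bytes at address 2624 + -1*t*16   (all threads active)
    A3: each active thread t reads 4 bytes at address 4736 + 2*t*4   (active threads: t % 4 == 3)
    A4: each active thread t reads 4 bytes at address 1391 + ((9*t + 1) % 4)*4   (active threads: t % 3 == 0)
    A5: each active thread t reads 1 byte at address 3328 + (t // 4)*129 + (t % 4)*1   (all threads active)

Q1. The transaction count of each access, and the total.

A1: 1 transaction
A2: 2 transactions
A3: 1 transaction
A4: 1 transaction
A5: 1 transaction

Answer: 1,2,1,1,1; total 6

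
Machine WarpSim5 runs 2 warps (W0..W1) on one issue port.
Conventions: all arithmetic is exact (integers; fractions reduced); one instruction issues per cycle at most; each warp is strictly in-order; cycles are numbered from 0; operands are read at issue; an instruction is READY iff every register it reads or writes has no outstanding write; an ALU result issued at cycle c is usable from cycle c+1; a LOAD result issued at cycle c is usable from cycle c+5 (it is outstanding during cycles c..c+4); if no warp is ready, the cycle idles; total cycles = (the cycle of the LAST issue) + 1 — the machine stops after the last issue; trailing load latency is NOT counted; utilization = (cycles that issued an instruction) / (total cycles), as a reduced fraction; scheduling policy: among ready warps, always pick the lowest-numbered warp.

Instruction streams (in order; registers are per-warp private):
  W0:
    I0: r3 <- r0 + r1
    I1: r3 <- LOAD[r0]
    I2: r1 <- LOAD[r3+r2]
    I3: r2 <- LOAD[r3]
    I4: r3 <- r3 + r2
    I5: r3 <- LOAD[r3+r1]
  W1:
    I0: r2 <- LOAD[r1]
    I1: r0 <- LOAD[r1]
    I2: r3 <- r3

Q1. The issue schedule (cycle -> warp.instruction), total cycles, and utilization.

cycle 0: W0.I0
cycle 1: W0.I1
cycle 2: W1.I0
cycle 3: W1.I1
cycle 4: W1.I2
cycle 5: idle
cycle 6: W0.I2
cycle 7: W0.I3
cycle 8: idle
cycle 9: idle
cycle 10: idle
cycle 11: idle
cycle 12: W0.I4
cycle 13: W0.I5

Answer: 14 cycles, utilization 9/14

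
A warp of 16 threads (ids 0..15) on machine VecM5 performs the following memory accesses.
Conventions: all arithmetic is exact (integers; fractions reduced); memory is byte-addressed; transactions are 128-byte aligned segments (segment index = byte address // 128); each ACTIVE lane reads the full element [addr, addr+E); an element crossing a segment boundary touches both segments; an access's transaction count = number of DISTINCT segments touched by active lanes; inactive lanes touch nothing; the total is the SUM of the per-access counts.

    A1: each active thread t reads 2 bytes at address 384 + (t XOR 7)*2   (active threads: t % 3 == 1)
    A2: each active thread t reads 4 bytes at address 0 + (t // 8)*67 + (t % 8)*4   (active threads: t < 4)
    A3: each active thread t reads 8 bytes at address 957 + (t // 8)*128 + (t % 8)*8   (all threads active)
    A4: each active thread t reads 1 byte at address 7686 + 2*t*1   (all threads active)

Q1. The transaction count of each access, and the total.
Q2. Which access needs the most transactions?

A1: 1 transaction
A2: 1 transaction
A3: 2 transactions
A4: 1 transaction

Answer: 1,1,2,1; total 5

Answer: A3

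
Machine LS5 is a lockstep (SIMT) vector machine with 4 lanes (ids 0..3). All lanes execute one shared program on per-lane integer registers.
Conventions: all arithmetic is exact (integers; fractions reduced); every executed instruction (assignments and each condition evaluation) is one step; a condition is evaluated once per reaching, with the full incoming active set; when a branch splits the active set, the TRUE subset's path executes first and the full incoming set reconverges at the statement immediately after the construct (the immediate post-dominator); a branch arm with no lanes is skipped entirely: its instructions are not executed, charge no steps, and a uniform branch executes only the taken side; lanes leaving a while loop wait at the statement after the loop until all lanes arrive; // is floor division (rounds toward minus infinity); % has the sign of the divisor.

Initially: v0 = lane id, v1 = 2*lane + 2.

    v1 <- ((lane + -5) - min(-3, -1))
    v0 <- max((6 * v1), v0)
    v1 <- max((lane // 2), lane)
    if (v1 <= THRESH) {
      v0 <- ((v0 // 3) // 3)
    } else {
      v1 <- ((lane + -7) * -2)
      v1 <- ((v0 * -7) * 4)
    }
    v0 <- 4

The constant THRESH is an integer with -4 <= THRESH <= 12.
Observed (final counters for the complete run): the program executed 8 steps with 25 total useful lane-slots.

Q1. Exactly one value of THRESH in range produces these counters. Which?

Answer: THRESH = 2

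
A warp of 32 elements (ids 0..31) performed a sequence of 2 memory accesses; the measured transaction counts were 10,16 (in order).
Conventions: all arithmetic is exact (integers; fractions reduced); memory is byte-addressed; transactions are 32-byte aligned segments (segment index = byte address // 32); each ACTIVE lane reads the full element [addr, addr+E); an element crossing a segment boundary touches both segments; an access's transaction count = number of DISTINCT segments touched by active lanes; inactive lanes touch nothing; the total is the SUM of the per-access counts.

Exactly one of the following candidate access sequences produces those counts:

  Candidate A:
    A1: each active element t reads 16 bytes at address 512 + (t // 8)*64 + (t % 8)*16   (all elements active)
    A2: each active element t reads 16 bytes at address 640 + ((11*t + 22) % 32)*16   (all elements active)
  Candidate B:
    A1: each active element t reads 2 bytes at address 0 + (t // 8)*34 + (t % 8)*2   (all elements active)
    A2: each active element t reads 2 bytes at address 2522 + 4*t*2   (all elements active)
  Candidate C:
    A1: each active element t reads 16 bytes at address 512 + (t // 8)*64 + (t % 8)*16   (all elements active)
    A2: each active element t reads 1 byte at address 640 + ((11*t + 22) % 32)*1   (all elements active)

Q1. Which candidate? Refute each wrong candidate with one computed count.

B: A1 gives 4 transactions, not 10
C: A2 gives 1 transaction, not 16
A: all counts match (10,16)

Answer: A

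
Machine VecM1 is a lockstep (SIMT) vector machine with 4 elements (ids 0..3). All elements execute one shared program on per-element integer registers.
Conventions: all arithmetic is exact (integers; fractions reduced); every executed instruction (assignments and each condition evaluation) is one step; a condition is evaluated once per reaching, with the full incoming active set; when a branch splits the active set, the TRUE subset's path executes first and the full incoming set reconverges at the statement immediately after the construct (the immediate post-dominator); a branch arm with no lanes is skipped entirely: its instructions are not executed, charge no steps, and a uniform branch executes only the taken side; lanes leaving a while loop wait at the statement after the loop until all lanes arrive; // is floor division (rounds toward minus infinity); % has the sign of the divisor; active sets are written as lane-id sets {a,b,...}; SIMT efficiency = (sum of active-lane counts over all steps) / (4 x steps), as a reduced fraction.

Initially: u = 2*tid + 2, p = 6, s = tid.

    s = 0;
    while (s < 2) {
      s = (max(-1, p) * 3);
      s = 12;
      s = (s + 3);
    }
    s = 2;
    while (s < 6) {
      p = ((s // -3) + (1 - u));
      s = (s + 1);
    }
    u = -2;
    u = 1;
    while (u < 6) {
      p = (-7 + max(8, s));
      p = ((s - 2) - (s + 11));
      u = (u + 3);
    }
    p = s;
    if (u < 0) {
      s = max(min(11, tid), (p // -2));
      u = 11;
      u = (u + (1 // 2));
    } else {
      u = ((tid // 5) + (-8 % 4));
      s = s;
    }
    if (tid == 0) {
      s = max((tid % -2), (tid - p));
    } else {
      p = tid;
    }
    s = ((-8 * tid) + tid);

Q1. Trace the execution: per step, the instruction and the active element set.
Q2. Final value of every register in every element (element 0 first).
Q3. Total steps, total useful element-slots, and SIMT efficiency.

step 0: s <- 0                       {0,1,2,3}
step 1: eval (s < 2)                 {0,1,2,3}
step 2: s <- (max(-1, p) * 3)        {0,1,2,3}
step 3: s <- 12                      {0,1,2,3}
step 4: s <- (s + 3)                 {0,1,2,3}
step 5: eval (s < 2)                 {0,1,2,3}
step 6: s <- 2                       {0,1,2,3}
step 7: eval (s < 6)                 {0,1,2,3}
step 8: p <- ((s // -3) + (1 - u))   {0,1,2,3}
step 9: s <- (s + 1)                 {0,1,2,3}
step 10: eval (s < 6)                 {0,1,2,3}
step 11: p <- ((s // -3) + (1 - u))   {0,1,2,3}
step 12: s <- (s + 1)                 {0,1,2,3}
step 13: eval (s < 6)                 {0,1,2,3}
step 14: p <- ((s // -3) + (1 - u))   {0,1,2,3}
step 15: s <- (s + 1)                 {0,1,2,3}
step 16: eval (s < 6)                 {0,1,2,3}
step 17: p <- ((s // -3) + (1 - u))   {0,1,2,3}
step 18: s <- (s + 1)                 {0,1,2,3}
step 19: eval (s < 6)                 {0,1,2,3}
step 20: u <- -2                      {0,1,2,3}
step 21: u <- 1                       {0,1,2,3}
step 22: eval (u < 6)                 {0,1,2,3}
step 23: p <- (-7 + max(8, s))        {0,1,2,3}
step 24: p <- ((s - 2) - (s + 11))    {0,1,2,3}
step 25: u <- (u + 3)                 {0,1,2,3}
step 26: eval (u < 6)                 {0,1,2,3}
step 27: p <- (-7 + max(8, s))        {0,1,2,3}
step 28: p <- ((s - 2) - (s + 11))    {0,1,2,3}
step 29: u <- (u + 3)                 {0,1,2,3}
step 30: eval (u < 6)                 {0,1,2,3}
step 31: p <- s                       {0,1,2,3}
step 32: eval (u < 0)                 {0,1,2,3}
step 33: u <- ((tid // 5) + (-8 % 4)) {0,1,2,3}
step 34: s <- s                       {0,1,2,3}
step 35: eval (tid == 0)              {0,1,2,3}
step 36: s <- max((tid % -2), (tid - p)) {0}
step 37: p <- tid                     {1,2,3}
step 38: s <- ((-8 * tid) + tid)      {0,1,2,3}

Answer: 39 steps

u: 0,0,0,0
p: 6,1,2,3
s: 0,-7,-14,-21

steps = 39; useful = 152; efficiency = 152/156 = 38/39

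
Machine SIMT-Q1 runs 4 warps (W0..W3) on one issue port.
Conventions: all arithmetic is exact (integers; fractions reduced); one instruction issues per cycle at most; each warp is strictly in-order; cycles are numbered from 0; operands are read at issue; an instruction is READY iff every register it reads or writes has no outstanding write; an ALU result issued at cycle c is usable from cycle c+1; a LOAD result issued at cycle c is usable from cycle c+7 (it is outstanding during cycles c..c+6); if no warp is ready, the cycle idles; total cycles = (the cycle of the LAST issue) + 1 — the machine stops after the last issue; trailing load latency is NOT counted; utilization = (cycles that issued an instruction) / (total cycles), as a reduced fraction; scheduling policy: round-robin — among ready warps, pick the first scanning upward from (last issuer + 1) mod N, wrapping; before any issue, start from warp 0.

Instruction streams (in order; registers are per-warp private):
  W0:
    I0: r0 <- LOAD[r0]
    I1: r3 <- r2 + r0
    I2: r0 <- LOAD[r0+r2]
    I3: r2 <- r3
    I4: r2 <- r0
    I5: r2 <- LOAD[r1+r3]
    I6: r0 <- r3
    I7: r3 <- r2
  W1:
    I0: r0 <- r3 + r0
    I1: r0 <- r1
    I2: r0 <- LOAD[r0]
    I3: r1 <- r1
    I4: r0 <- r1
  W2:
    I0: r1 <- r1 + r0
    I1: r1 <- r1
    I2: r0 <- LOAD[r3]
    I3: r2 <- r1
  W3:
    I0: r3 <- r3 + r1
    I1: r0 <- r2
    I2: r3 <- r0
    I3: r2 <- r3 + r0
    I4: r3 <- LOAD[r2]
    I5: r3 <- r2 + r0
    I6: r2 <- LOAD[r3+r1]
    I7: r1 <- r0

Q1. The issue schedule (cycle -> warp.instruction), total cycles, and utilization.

cycle 0: W0.I0
cycle 1: W1.I0
cycle 2: W2.I0
cycle 3: W3.I0
cycle 4: W1.I1
cycle 5: W2.I1
cycle 6: W3.I1
cycle 7: W0.I1
cycle 8: W1.I2
cycle 9: W2.I2
cycle 10: W3.I2
cycle 11: W0.I2
cycle 12: W1.I3
cycle 13: W2.I3
cycle 14: W3.I3
cycle 15: W0.I3
cycle 16: W1.I4
cycle 17: W3.I4
cycle 18: W0.I4
cycle 19: W0.I5
cycle 20: W0.I6
cycle 21: idle
cycle 22: idle
cycle 23: idle
cycle 24: W3.I5
cycle 25: W3.I6
cycle 26: W0.I7
cycle 27: W3.I7

Answer: 28 cycles, utilization 25/28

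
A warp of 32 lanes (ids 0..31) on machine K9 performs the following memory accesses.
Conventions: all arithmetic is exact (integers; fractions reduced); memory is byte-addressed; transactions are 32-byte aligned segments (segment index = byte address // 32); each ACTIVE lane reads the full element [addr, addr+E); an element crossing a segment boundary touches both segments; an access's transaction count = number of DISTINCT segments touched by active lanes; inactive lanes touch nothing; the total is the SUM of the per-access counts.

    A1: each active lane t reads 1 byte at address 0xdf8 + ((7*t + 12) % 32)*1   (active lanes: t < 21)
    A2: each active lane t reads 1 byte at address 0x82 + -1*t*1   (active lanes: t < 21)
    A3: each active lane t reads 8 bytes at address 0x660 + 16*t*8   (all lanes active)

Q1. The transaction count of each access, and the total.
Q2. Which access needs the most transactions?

A1: 2 transactions
A2: 2 transactions
A3: 32 transactions

Answer: 2,2,32; total 36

Answer: A3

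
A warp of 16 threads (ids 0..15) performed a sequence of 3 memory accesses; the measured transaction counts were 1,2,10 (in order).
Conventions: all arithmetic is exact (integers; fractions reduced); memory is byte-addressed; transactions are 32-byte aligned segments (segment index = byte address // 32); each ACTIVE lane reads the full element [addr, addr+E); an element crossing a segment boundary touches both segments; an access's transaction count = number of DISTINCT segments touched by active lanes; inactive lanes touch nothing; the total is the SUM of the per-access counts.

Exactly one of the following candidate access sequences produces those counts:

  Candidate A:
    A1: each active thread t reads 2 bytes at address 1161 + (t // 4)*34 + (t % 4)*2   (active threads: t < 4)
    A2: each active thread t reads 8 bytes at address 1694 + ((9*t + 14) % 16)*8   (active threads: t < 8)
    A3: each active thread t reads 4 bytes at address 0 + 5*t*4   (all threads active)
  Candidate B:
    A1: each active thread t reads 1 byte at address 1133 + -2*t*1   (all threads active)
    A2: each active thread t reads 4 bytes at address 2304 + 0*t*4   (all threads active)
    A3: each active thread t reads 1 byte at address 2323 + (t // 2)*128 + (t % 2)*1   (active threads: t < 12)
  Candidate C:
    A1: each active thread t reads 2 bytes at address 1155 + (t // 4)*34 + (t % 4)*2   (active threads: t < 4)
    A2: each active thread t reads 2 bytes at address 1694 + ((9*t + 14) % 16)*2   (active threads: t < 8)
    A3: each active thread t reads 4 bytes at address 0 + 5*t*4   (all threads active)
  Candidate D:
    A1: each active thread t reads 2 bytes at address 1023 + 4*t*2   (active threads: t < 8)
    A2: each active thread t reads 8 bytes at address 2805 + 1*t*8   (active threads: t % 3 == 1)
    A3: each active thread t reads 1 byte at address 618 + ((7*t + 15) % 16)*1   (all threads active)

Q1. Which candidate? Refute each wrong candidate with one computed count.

A: A2 gives 5 transactions, not 2
B: A1 gives 2 transactions, not 1
D: A1 gives 3 transactions, not 1
C: all counts match (1,2,10)

Answer: C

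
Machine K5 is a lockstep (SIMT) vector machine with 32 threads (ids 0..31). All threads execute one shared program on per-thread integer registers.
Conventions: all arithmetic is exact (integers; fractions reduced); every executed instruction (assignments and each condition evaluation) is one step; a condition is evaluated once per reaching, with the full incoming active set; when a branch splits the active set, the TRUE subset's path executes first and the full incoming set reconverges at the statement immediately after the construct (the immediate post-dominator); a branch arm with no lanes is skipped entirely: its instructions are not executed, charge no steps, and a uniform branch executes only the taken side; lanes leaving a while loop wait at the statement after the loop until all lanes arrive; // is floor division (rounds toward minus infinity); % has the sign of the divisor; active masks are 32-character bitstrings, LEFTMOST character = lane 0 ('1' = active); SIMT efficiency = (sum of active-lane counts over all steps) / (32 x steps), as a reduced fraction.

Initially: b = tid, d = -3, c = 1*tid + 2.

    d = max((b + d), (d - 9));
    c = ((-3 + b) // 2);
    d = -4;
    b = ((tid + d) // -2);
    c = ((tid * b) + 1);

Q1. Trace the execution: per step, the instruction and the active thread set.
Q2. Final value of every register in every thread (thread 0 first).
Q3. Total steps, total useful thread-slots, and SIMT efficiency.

step 0: d <- max((b + d), (d - 9))   11111111111111111111111111111111
step 1: c <- ((-3 + b) // 2)         11111111111111111111111111111111
step 2: d <- -4                      11111111111111111111111111111111
step 3: b <- ((tid + d) // -2)       11111111111111111111111111111111
step 4: c <- ((tid * b) + 1)         11111111111111111111111111111111

Answer: 5 steps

b: 2,1,1,0,0,-1,-1,-2,-2,-3,-3,-4,-4,-5,-5,-6,-6,-7,-7,-8,-8,-9,-9,-10,-10,-11,-11,-12,-12,-13,-13,-14
d: -4,-4,-4,-4,-4,-4,-4,-4,-4,-4,-4,-4,-4,-4,-4,-4,-4,-4,-4,-4,-4,-4,-4,-4,-4,-4,-4,-4,-4,-4,-4,-4
c: 1,2,3,1,1,-4,-5,-13,-15,-26,-29,-43,-47,-64,-69,-89,-95,-118,-125,-151,-159,-188,-197,-229,-239,-274,-285,-323,-335,-376,-389,-433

steps = 5; useful = 160; efficiency = 160/160 = 1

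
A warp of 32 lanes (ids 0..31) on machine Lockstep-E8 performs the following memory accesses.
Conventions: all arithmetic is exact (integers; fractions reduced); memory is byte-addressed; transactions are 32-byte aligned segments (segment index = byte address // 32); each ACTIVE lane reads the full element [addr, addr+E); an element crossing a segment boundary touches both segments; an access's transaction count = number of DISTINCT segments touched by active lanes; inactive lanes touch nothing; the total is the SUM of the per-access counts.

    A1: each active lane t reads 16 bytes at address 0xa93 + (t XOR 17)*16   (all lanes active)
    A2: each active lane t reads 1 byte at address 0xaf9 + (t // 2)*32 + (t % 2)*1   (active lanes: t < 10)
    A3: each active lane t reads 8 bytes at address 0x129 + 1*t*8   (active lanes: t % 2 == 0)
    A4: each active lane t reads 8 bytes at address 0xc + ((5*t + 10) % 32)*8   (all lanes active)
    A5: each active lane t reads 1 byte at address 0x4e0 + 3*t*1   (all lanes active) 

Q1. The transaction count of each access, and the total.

A1: 17 transactions
A2: 5 transactions
A3: 9 transactions
A4: 9 transactions
A5: 3 transactions

Answer: 17,5,9,9,3; total 43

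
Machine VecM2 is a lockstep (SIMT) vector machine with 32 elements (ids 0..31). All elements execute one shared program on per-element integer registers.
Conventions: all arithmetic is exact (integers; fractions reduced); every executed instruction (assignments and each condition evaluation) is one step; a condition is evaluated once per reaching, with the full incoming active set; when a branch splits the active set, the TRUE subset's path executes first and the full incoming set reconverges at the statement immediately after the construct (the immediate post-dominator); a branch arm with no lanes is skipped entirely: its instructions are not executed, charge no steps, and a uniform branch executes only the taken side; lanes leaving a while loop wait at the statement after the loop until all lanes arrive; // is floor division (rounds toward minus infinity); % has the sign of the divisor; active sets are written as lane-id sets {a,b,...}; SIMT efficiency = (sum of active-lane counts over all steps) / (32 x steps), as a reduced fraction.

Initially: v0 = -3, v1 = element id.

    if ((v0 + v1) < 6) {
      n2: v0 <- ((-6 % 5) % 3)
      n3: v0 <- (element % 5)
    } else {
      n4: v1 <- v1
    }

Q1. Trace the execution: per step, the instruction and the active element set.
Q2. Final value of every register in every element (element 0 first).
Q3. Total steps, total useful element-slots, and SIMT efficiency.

step 0: eval ((v0 + v1) < 6)         {0,1,2,3,4,5,6,7,8,9,10,11,12,13,14,15,16,17,18,19,20,21,22,23,24,25,26,27,28,29,30,31}
step 1: v0 <- ((-6 % 5) % 3)         {0,1,2,3,4,5,6,7,8}
step 2: v0 <- (element % 5)          {0,1,2,3,4,5,6,7,8}
step 3: v1 <- v1                     {9,10,11,12,13,14,15,16,17,18,19,20,21,22,23,24,25,26,27,28,29,30,31}

Answer: 4 steps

v0: 0,1,2,3,4,0,1,2,3,-3,-3,-3,-3,-3,-3,-3,-3,-3,-3,-3,-3,-3,-3,-3,-3,-3,-3,-3,-3,-3,-3,-3
v1: 0,1,2,3,4,5,6,7,8,9,10,11,12,13,14,15,16,17,18,19,20,21,22,23,24,25,26,27,28,29,30,31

steps = 4; useful = 73; efficiency = 73/128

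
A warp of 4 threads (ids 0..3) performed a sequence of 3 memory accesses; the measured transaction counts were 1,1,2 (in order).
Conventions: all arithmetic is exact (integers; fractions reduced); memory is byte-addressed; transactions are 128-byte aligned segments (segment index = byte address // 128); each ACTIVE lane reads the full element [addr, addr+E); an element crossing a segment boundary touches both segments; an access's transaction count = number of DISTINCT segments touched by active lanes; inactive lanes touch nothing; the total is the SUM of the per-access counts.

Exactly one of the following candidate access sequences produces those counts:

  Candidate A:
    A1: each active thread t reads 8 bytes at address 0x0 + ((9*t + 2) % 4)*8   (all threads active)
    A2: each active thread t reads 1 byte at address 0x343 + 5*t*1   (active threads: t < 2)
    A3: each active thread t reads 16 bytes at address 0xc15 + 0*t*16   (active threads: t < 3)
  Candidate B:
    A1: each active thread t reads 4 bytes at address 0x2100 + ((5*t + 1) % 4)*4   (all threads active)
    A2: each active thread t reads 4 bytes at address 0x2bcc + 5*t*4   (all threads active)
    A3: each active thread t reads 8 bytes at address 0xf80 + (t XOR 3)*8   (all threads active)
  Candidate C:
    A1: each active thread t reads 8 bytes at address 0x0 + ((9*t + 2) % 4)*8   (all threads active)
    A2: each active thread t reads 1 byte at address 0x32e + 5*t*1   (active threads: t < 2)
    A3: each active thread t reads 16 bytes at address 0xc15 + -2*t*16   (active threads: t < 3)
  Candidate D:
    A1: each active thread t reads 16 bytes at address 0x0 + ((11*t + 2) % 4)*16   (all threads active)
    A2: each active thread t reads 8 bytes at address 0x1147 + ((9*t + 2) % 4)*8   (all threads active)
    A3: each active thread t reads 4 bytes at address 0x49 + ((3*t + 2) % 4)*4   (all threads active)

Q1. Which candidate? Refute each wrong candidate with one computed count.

A: A3 gives 1 transaction, not 2
B: A2 gives 2 transactions, not 1
D: A3 gives 1 transaction, not 2
C: all counts match (1,1,2)

Answer: C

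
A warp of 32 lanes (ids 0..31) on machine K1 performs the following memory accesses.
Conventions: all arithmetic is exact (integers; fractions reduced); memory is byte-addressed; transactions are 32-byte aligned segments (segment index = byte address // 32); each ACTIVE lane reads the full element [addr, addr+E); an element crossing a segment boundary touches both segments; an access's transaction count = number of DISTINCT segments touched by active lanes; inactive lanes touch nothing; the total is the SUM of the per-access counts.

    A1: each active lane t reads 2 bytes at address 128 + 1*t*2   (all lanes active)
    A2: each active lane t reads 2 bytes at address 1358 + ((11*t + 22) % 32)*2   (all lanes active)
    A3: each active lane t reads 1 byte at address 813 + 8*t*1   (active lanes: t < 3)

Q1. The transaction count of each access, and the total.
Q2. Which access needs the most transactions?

A1: 2 transactions
A2: 3 transactions
A3: 1 transaction

Answer: 2,3,1; total 6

Answer: A2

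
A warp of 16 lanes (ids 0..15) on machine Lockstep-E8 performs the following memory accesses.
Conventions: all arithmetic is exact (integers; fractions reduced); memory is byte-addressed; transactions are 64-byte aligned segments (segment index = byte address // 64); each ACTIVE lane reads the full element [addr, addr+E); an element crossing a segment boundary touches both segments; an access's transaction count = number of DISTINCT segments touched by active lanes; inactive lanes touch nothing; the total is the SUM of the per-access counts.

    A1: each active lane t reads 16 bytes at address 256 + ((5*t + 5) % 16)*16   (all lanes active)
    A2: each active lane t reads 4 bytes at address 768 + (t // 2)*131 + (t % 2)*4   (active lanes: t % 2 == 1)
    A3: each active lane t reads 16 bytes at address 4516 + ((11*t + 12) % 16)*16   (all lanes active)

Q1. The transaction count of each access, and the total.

A1: 4 transactions
A2: 8 transactions
A3: 5 transactions

Answer: 4,8,5; total 17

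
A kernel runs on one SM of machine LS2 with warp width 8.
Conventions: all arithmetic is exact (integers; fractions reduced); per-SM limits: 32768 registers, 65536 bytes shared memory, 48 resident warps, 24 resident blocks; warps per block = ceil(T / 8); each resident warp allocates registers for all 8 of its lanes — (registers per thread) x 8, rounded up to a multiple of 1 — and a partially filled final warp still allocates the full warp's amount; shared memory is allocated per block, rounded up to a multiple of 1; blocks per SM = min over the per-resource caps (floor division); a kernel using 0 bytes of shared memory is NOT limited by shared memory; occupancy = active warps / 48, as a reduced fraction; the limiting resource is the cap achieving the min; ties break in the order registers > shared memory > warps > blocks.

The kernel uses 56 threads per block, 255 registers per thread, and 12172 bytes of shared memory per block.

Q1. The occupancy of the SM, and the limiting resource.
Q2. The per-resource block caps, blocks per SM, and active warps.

Answer: occupancy 7/24, limited by registers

registers: 2 blocks
shared memory: 5 blocks
warps: 6 blocks
blocks: 24 blocks

Answer: 2 blocks, 14 active warps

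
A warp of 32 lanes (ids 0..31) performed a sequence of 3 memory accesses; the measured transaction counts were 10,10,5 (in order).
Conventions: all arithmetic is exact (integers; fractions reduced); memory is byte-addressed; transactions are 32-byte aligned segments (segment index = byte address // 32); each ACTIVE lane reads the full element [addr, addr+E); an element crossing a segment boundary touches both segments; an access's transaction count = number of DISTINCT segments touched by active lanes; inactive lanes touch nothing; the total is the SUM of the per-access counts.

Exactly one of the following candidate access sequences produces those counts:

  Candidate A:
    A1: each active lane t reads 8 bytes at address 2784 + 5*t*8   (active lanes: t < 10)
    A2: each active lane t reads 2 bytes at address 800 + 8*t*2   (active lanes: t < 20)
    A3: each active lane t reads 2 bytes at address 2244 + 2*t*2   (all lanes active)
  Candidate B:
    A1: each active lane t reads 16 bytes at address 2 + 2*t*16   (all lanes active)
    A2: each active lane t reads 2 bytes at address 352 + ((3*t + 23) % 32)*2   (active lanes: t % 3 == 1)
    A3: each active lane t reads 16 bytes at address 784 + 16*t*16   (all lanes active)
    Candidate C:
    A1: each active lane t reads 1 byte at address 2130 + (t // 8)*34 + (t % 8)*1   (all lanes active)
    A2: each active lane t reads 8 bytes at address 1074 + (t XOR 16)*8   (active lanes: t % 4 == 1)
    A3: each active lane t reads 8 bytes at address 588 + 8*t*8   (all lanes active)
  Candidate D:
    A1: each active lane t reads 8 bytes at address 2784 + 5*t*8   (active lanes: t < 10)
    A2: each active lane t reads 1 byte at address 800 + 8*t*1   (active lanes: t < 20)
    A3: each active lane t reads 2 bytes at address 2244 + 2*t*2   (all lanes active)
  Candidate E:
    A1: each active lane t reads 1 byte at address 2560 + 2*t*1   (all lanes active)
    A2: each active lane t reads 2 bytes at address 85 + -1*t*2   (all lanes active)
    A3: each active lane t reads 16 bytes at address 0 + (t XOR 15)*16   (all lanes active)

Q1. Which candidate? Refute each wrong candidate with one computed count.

B: A1 gives 32 transactions, not 10
C: A1 gives 4 transactions, not 10
D: A2 gives 5 transactions, not 10
E: A1 gives 2 transactions, not 10
A: all counts match (10,10,5)

Answer: A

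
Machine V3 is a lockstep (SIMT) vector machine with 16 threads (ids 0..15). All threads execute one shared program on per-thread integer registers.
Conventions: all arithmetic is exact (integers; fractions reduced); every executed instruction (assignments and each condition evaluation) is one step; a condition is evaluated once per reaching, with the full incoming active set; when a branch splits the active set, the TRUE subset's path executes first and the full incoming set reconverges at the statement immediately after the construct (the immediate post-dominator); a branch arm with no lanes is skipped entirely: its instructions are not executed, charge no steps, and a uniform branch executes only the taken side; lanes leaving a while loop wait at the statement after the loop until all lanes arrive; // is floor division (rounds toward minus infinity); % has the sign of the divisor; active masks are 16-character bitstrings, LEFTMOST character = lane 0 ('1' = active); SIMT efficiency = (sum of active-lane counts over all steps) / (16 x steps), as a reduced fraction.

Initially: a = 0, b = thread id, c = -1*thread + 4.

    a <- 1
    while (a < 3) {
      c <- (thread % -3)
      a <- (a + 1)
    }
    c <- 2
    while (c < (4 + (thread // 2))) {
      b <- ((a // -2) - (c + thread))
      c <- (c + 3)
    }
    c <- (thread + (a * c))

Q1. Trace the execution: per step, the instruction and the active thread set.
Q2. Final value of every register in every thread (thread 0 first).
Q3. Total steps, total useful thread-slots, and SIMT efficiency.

step 0: a <- 1                       1111111111111111
step 1: eval (a < 3)                 1111111111111111
step 2: c <- (thread % -3)           1111111111111111
step 3: a <- (a + 1)                 1111111111111111
step 4: eval (a < 3)                 1111111111111111
step 5: c <- (thread % -3)           1111111111111111
step 6: a <- (a + 1)                 1111111111111111
step 7: eval (a < 3)                 1111111111111111
step 8: c <- 2                       1111111111111111
step 9: eval (c < (4 + (thread // 2))) 1111111111111111
step 10: b <- ((a // -2) - (c + thread)) 1111111111111111
step 11: c <- (c + 3)                 1111111111111111
step 12: eval (c < (4 + (thread // 2))) 1111111111111111
step 13: b <- ((a // -2) - (c + thread)) 0000111111111111
step 14: c <- (c + 3)                 0000111111111111
step 15: eval (c < (4 + (thread // 2))) 0000111111111111
step 16: b <- ((a // -2) - (c + thread)) 0000000000111111
step 17: c <- (c + 3)                 0000000000111111
step 18: eval (c < (4 + (thread // 2))) 0000000000111111
step 19: c <- (thread + (a * c))      1111111111111111

Answer: 20 steps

a: 3,3,3,3,3,3,3,3,3,3,3,3,3,3,3,3
b: -4,-5,-6,-7,-11,-12,-13,-14,-15,-16,-20,-21,-22,-23,-24,-25
c: 15,16,17,18,28,29,30,31,32,33,43,44,45,46,47,48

steps = 20; useful = 278; efficiency = 278/320 = 139/160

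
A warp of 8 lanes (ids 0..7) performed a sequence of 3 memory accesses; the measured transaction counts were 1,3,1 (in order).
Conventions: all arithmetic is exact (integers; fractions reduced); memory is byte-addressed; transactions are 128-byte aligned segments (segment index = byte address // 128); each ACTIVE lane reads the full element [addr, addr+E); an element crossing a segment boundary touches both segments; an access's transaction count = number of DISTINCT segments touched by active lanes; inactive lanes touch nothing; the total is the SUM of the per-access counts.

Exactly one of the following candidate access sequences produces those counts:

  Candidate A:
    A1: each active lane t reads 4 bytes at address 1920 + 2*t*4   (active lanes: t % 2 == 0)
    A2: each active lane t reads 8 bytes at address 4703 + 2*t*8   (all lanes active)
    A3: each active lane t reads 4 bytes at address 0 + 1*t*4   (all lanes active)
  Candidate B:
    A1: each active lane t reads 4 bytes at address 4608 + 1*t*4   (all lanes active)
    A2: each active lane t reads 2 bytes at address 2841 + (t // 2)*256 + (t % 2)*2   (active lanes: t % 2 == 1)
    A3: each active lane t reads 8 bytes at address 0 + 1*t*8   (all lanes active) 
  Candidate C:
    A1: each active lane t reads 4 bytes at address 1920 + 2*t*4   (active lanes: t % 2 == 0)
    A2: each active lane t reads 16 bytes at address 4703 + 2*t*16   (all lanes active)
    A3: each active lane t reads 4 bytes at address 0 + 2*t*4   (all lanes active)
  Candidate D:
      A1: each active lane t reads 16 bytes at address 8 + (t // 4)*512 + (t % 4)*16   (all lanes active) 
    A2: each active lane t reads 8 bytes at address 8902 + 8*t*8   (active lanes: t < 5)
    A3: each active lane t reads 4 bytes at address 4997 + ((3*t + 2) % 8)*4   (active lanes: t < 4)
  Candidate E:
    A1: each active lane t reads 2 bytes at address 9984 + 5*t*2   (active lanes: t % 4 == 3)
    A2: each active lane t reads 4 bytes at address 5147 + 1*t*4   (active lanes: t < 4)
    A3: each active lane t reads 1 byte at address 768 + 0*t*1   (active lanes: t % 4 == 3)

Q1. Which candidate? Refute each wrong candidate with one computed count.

A: A2 gives 2 transactions, not 3
B: A2 gives 4 transactions, not 3
D: A1 gives 2 transactions, not 1
E: A2 gives 1 transaction, not 3
C: all counts match (1,3,1)

Answer: C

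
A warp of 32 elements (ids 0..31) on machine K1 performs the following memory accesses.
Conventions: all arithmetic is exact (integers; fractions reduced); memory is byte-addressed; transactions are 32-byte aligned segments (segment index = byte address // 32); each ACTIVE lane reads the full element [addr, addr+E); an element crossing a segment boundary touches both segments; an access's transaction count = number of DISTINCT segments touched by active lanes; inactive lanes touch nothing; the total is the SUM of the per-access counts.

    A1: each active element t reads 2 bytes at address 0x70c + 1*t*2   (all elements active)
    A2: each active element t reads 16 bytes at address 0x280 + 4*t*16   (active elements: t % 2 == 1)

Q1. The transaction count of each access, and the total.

A1: 3 transactions
A2: 16 transactions

Answer: 3,16; total 19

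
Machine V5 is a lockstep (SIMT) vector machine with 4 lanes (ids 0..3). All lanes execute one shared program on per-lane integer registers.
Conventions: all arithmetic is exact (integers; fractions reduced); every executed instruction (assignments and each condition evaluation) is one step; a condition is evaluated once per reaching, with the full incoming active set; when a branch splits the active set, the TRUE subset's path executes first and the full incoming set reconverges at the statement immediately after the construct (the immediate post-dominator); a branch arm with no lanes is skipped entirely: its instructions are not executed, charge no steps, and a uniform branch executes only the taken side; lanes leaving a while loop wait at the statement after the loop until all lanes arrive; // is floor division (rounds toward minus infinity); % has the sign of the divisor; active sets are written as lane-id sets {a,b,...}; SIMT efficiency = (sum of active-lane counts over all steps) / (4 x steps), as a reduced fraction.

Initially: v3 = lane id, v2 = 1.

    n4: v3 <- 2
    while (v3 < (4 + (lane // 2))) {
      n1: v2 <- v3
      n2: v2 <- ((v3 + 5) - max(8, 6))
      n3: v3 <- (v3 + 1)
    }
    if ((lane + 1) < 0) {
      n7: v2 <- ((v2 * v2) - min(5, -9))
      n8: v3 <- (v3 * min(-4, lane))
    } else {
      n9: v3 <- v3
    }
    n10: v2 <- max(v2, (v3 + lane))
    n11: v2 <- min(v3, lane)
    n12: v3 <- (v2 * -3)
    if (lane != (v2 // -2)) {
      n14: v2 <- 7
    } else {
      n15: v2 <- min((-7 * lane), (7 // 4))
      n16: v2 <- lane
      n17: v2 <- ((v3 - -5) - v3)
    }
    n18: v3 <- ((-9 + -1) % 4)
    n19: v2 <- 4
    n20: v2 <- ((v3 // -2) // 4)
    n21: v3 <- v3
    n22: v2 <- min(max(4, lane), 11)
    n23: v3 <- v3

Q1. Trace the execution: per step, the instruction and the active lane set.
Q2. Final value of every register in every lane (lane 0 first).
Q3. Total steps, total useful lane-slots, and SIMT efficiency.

step 0: v3 <- 2                      {0,1,2,3}
step 1: eval (v3 < (4 + (lane // 2))) {0,1,2,3}
step 2: v2 <- v3                     {0,1,2,3}
step 3: v2 <- ((v3 + 5) - max(8, 6)) {0,1,2,3}
step 4: v3 <- (v3 + 1)               {0,1,2,3}
step 5: eval (v3 < (4 + (lane // 2))) {0,1,2,3}
step 6: v2 <- v3                     {0,1,2,3}
step 7: v2 <- ((v3 + 5) - max(8, 6)) {0,1,2,3}
step 8: v3 <- (v3 + 1)               {0,1,2,3}
step 9: eval (v3 < (4 + (lane // 2))) {0,1,2,3}
step 10: v2 <- v3                     {2,3}
step 11: v2 <- ((v3 + 5) - max(8, 6)) {2,3}
step 12: v3 <- (v3 + 1)               {2,3}
step 13: eval (v3 < (4 + (lane // 2))) {2,3}
step 14: eval ((lane + 1) < 0)        {0,1,2,3}
step 15: v3 <- v3                     {0,1,2,3}
step 16: v2 <- max(v2, (v3 + lane))   {0,1,2,3}
step 17: v2 <- min(v3, lane)          {0,1,2,3}
step 18: v3 <- (v2 * -3)              {0,1,2,3}
step 19: eval (lane != (v2 // -2))    {0,1,2,3}
step 20: v2 <- 7                      {1,2,3}
step 21: v2 <- min((-7 * lane), (7 // 4)) {0}
step 22: v2 <- lane                   {0}
step 23: v2 <- ((v3 - -5) - v3)       {0}
step 24: v3 <- ((-9 + -1) % 4)        {0,1,2,3}
step 25: v2 <- 4                      {0,1,2,3}
step 26: v2 <- ((v3 // -2) // 4)      {0,1,2,3}
step 27: v3 <- v3                     {0,1,2,3}
step 28: v2 <- min(max(4, lane), 11)  {0,1,2,3}
step 29: v3 <- v3                     {0,1,2,3}

Answer: 30 steps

v3: 2,2,2,2
v2: 4,4,4,4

steps = 30; useful = 102; efficiency = 102/120 = 17/20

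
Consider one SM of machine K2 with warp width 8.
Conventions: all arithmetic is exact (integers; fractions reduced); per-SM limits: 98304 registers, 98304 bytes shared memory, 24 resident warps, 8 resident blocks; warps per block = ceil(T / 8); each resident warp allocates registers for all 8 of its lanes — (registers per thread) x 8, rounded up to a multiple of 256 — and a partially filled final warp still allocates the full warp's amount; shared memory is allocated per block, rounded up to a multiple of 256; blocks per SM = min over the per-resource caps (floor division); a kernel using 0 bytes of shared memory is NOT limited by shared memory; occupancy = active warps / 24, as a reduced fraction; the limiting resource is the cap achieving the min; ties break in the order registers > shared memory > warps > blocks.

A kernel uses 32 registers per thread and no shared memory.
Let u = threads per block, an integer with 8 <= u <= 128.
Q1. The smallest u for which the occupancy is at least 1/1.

Answer: u = 17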